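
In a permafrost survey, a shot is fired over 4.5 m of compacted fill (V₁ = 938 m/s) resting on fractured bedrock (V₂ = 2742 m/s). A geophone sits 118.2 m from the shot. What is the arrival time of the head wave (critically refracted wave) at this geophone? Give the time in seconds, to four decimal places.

θ_c = arcsin(V₁/V₂) = arcsin(938/2742) = 20.00°, cos θ_c = 0.9397.
Intercept time tᵢ = 2h cos θ_c / V₁ = 2·4.5·0.9397/938 = 0.00902 s.
t = x/V₂ + tᵢ = 118.2/2742 + 0.00902 = 0.05212 s.

0.0521 s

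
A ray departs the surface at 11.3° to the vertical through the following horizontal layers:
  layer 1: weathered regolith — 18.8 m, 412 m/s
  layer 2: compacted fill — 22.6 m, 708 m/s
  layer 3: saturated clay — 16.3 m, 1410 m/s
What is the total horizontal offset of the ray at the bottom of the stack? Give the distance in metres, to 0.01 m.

Ray parameter p = sin 11.3° / 412 m/s = 4.7560e-04 s/m.
Layer 1: θ = 11.30°; offset = 18.8·tan 11.30° = 3.7566 m.
Layer 2: sin θ = p·708 = 0.3367 → θ = 19.68°; offset = 22.6·tan 19.68° = 8.0819 m.
Layer 3: sin θ = p·1410 = 0.6706 → θ = 42.11°; offset = 16.3·tan 42.11° = 14.7348 m.
Summing the layer offsets gives 26.5733 m.

26.57 m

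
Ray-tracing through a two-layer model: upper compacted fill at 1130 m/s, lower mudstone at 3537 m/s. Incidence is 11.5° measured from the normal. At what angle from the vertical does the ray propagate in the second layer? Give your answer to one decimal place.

sin θ₁/V₁ = sin θ₂/V₂ ⇒ sin θ₂ = 3537·sin 11.5°/1130 = 3537·0.1994/1130 = 0.6240.
θ₂ = sin⁻¹(0.6240) = 38.61° (from vertical).

38.6°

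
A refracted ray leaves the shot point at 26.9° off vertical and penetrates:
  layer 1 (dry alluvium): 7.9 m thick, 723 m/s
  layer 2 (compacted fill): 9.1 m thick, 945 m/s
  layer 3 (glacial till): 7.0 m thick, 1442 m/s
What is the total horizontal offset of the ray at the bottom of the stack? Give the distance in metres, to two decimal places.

Apply Snell's law at each interface; in layer i the horizontal offset is hᵢ·tan θᵢ.
Layer 1: θ = 26.90°; offset = 7.9·tan 26.90° = 4.0079 m.
Layer 2: sin θ = 945·sin 26.9°/723 = 0.5914, θ = 36.25°; offset = 9.1·tan 36.25° = 6.6732 m.
Layer 3: sin θ = 1442·sin 26.9°/723 = 0.9024, θ = 64.47°; offset = 7.0·tan 64.47° = 14.6566 m.
Summing the layer offsets gives 25.3377 m.

25.34 m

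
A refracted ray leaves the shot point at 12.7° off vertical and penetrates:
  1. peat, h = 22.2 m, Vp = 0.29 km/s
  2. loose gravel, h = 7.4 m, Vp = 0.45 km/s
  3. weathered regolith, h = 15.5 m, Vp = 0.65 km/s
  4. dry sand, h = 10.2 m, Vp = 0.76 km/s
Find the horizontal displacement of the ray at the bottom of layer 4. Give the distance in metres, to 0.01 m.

23.66 m

p = sin θ₁/V₁ = sin 12.7°/0.29 = 7.5809e-01 s/km is conserved through the stack.
Layer 1: θ = 12.70°; offset = 22.2·tan 12.70° = 5.0030 m.
Layer 2: sin θ = p·0.45 = 0.3411 → θ = 19.95°; offset = 7.4·tan 19.95° = 2.6855 m.
Layer 3: sin θ = p·0.65 = 0.4928 → θ = 29.52°; offset = 15.5·tan 29.52° = 8.7774 m.
Layer 4: sin θ = p·0.76 = 0.5761 → θ = 35.18°; offset = 10.2·tan 35.18° = 7.1900 m.
Summing the layer offsets gives 23.6559 m.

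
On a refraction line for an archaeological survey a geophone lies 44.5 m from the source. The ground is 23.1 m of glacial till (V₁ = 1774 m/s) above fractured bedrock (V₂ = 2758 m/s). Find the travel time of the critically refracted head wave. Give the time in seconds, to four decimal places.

θ_c = arcsin(V₁/V₂) = arcsin(1774/2758) = 40.03°, cos θ_c = 0.7657.
Intercept time tᵢ = 2h cos θ_c / V₁ = 2·23.1·0.7657/1774 = 0.01994 s.
t = x/V₂ + tᵢ = 44.5/2758 + 0.01994 = 0.03608 s.

0.0361 s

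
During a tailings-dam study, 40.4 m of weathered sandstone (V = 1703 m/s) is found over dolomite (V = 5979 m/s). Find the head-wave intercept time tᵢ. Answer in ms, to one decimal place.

45.5 ms

θ_c = arcsin(V₁/V₂) = arcsin(1703/5979) = 16.55°; cos θ_c = 0.9586.
tᵢ = 2h·cos θ_c / V₁ = 2·40.4·0.9586 / 1703 = 0.04548 s.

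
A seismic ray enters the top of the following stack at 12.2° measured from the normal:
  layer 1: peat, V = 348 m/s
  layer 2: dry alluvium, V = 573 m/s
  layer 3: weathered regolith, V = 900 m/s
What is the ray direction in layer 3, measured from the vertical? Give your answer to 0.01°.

33.13°

Snell's law across each interface conserves sin θ / V, so sin θ_3 = V_3·sin θ₁/V₁.
sin θ_3 = 900 × sin 12.2° / 348 = 0.5465.
θ_3 = arcsin 0.5465 = 33.13°.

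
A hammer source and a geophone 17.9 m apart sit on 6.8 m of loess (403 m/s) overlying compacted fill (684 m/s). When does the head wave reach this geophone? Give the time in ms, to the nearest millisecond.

t = x/V₂ + 2h·√(V₂²−V₁²)/(V₁V₂).
√(V₂²−V₁²) = √(684²−403²) = 552.7 m/s; delay term = 2·6.8·552.7/(403·684) = 0.02727 s.
t = 17.9/684 + 0.02727 = 0.05344 s.

53 ms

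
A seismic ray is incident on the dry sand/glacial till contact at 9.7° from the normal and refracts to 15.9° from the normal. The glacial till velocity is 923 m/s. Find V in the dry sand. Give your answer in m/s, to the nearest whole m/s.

568 m/s

sin 9.7° = 0.1685; sin 15.9° = 0.2740.
V₁ = V₂·(sin θ₁/sin θ₂) = 923·(0.1685/0.2740) = 567.66 m/s.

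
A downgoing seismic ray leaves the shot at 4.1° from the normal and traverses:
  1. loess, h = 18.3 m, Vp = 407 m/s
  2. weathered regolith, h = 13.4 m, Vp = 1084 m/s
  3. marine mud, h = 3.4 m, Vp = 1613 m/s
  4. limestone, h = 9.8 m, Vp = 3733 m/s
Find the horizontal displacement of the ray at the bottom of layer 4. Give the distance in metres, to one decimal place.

13.4 m

Ray parameter p = sin 4.1° / 407 m/s = 1.7567e-04 s/m.
Layer 1: θ = 4.10°; offset = 18.3·tan 4.10° = 1.312 m.
Layer 2: sin θ = p·1084 = 0.1904 → θ = 10.98°; offset = 13.4·tan 10.98° = 2.599 m.
Layer 3: sin θ = p·1613 = 0.2834 → θ = 16.46°; offset = 3.4·tan 16.46° = 1.005 m.
Layer 4: sin θ = p·3733 = 0.6558 → θ = 40.98°; offset = 9.8·tan 40.98° = 8.513 m.
Σ offsets = 13.428 m.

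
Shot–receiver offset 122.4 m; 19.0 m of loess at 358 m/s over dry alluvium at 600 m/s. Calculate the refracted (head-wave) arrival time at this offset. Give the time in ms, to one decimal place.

289.2 ms

t = x/V₂ + 2h·√(V₂²−V₁²)/(V₁V₂).
√(V₂²−V₁²) = √(600²−358²) = 481.5 m/s; delay term = 2·19.0·481.5/(358·600) = 0.08518 s.
t = 122.4/600 + 0.08518 = 0.28918 s.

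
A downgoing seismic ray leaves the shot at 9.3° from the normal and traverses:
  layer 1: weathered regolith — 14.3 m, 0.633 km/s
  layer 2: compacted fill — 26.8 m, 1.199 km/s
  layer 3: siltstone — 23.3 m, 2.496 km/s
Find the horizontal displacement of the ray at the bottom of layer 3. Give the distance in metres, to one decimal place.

30.2 m

Apply Snell's law at each interface; in layer i the horizontal offset is hᵢ·tan θᵢ.
Layer 1: θ = 9.30°; offset = 14.3·tan 9.30° = 2.342 m.
Layer 2: sin θ = 1.199·sin 9.3°/0.633 = 0.3061, θ = 17.82°; offset = 26.8·tan 17.82° = 8.617 m.
Layer 3: sin θ = 2.496·sin 9.3°/0.633 = 0.6372, θ = 39.59°; offset = 23.3·tan 39.59° = 19.265 m.
Σ offsets = 30.224 m.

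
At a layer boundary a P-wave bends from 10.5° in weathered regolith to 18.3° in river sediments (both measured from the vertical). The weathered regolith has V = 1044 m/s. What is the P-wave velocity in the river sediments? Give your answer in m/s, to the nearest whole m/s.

sin 10.5° = 0.1822; sin 18.3° = 0.3140.
V₂ = V₁·(sin θ₂/sin θ₁) = 1044·(0.3140/0.1822) = 1798.82 m/s.

1799 m/s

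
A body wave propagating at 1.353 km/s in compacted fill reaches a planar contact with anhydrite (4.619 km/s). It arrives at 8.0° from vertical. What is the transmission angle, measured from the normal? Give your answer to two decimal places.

sin θ₁/V₁ = sin θ₂/V₂ ⇒ sin θ₂ = 4.619·sin 8.0°/1.353 = 4.619·0.1392/1.353 = 0.4751.
θ₂ = arcsin 0.4751 = 28.37° from the normal.

28.37°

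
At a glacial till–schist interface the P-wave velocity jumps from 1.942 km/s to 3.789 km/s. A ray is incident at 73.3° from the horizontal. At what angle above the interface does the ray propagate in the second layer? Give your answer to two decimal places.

Convert to the normal: θ₁ = 90° − 73.3° = 16.7°.
sin θ₁/V₁ = sin θ₂/V₂ ⇒ sin θ₂ = 3.789·sin 16.7°/1.942 = 3.789·0.2874/1.942 = 0.5607.
θ₂ = arcsin 0.5607 = 34.10° from the normal.
From the interface: 90° − 34.10° = 55.90°.

55.90°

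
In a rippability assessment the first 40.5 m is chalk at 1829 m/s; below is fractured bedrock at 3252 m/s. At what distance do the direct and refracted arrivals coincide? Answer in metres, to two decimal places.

x_cross = 2h·√((V₂+V₁)/(V₂−V₁)).
(V₂+V₁)/(V₂−V₁) = (3252+1829)/(3252−1829) = 3.5706; √ = 1.8896.
x_cross = 2·40.5·1.8896 = 153.06 m.

153.06 m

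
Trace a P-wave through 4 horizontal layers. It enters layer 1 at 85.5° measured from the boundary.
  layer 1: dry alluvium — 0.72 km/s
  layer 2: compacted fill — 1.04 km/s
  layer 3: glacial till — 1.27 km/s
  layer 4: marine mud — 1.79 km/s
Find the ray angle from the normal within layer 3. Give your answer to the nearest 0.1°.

From the normal: θ₁ = 90° − 85.5° = 4.5°.
Ray parameter p = sin 4.5° / 0.72 = 1.0897e-01 s/km.
sin θ_3 = p·V_3 = 1.0897e-01 × 1.27 = 0.1384.
θ_3 = arcsin 0.1384 = 7.95°.

8.0°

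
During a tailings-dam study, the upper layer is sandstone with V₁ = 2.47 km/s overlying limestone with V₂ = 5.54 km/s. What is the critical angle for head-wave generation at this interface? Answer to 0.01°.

26.48°

Critical incidence: sin θ_c = V₁/V₂ = 2.47/5.54 = 0.4458.
θ_c = arcsin 0.4458 = 26.48°.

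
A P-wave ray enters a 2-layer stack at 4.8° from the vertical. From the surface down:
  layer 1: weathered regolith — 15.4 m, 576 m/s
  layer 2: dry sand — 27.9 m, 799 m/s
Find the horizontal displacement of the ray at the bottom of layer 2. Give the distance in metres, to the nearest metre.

p = sin θ₁/V₁ = sin 4.8°/576 = 1.4527e-04 s/m is conserved through the stack.
Layer 1: θ = 4.80°; offset = 15.4·tan 4.80° = 1.293 m.
Layer 2: sin θ = p·799 = 0.1161 → θ = 6.67°; offset = 27.9·tan 6.67° = 3.261 m.
Σ offsets = 4.554 m.

5 m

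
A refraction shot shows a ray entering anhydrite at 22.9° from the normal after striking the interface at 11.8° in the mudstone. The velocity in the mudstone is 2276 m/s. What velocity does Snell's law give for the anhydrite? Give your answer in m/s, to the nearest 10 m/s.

sin 11.8° = 0.2045; sin 22.9° = 0.3891.
V₂ = V₁·(sin θ₂/sin θ₁) = 2276·(0.3891/0.2045) = 4330.87 m/s.

4330 m/s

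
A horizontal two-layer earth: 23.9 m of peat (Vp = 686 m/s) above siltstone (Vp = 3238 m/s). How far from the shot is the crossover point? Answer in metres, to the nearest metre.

x_cross = 2h·√((V₂+V₁)/(V₂−V₁)).
(V₂+V₁)/(V₂−V₁) = (3238+686)/(3238−686) = 1.5376; √ = 1.2400.
x_cross = 2·23.9·1.2400 = 59.27 m.

59 m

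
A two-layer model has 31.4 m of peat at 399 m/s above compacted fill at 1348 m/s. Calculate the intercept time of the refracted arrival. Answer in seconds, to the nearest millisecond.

0.150 s

θ_c = arcsin(V₁/V₂) = arcsin(399/1348) = 17.22°; cos θ_c = 0.9552.
tᵢ = 2h·cos θ_c / V₁ = 2·31.4·0.9552 / 399 = 0.15034 s.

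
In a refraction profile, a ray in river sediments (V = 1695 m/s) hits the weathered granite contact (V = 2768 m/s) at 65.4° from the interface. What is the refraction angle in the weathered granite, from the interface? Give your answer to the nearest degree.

47°

Convert to the normal: θ₁ = 90° − 65.4° = 24.6°.
Snell's law: sin θ₂ = (V₂/V₁)·sin θ₁ = (2768/1695)·sin 24.6° = 0.6798.
θ₂ = sin⁻¹(0.6798) = 42.83° (from vertical).
From the interface: 90° − 42.83° = 47.17°.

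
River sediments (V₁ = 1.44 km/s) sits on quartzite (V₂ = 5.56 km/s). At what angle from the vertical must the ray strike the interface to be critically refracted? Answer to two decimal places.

Critical incidence: sin θ_c = V₁/V₂ = 1.44/5.56 = 0.2590.
θ_c = arcsin 0.2590 = 15.01°.

15.01°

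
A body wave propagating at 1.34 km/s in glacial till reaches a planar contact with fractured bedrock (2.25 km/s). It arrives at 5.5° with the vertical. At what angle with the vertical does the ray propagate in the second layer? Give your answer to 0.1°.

9.3°

sin θ₁/V₁ = sin θ₂/V₂ ⇒ sin θ₂ = 2.25·sin 5.5°/1.34 = 2.25·0.0958/1.34 = 0.1609.
θ₂ = arcsin 0.1609 = 9.26° from the normal.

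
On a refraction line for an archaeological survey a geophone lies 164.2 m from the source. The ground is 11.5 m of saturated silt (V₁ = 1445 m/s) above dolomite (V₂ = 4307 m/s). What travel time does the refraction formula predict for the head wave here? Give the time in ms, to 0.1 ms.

t = x/V₂ + 2h·√(V₂²−V₁²)/(V₁V₂).
√(V₂²−V₁²) = √(4307²−1445²) = 4057.4 m/s; delay term = 2·11.5·4057.4/(1445·4307) = 0.01499 s.
t = 164.2/4307 + 0.01499 = 0.05312 s.

53.1 ms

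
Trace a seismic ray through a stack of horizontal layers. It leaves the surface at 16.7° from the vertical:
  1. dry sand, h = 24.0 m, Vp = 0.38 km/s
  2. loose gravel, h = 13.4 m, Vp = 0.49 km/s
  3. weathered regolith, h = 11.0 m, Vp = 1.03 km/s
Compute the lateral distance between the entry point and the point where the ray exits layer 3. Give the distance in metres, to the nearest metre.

Ray parameter p = sin 16.7° / 0.38 km/s = 7.5621e-01 s/km.
Layer 1: θ = 16.70°; offset = 24.0·tan 16.70° = 7.200 m.
Layer 2: sin θ = p·0.49 = 0.3705 → θ = 21.75°; offset = 13.4·tan 21.75° = 5.346 m.
Layer 3: sin θ = p·1.03 = 0.7789 → θ = 51.16°; offset = 11.0·tan 51.16° = 13.662 m.
Σ offsets = 26.208 m.

26 m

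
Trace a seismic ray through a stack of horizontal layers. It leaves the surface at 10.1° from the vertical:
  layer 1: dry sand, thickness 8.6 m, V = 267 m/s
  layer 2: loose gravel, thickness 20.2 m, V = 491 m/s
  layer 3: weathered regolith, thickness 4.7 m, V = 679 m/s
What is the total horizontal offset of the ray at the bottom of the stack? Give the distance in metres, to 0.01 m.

10.76 m

Apply Snell's law at each interface; in layer i the horizontal offset is hᵢ·tan θᵢ.
Layer 1: θ = 10.10°; offset = 8.6·tan 10.10° = 1.5319 m.
Layer 2: sin θ = 491·sin 10.1°/267 = 0.3225, θ = 18.81°; offset = 20.2·tan 18.81° = 6.8820 m.
Layer 3: sin θ = 679·sin 10.1°/267 = 0.4460, θ = 26.49°; offset = 4.7·tan 26.49° = 2.3418 m.
Summing the layer offsets gives 10.7557 m.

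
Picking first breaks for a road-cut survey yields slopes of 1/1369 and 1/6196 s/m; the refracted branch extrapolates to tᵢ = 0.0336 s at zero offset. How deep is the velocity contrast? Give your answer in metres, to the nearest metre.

24 m

θ_c = arcsin(1369/6196) = 12.76°; cos θ_c = 0.9753.
tᵢ = 2h cos θ_c/V₁ ⇒ h = tᵢ·V₁/(2 cos θ_c) = 0.0336·1369/(2·0.9753) = 23.58 m.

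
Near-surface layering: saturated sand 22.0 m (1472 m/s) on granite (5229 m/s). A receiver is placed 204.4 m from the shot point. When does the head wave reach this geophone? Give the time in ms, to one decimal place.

t = x/V₂ + 2h·√(V₂²−V₁²)/(V₁V₂).
√(V₂²−V₁²) = √(5229²−1472²) = 5017.5 m/s; delay term = 2·22.0·5017.5/(1472·5229) = 0.02868 s.
t = 204.4/5229 + 0.02868 = 0.06777 s.

67.8 ms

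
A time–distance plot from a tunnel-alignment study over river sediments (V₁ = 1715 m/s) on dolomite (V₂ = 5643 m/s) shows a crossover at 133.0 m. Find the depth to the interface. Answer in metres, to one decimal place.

h = (x_cross/2)·√((V₂−V₁)/(V₂+V₁)).
(V₂−V₁)/(V₂+V₁) = (5643−1715)/(5643+1715) = 0.5338; √ = 0.7306.
h = (133.0/2)·0.7306 = 48.59 m.

48.6 m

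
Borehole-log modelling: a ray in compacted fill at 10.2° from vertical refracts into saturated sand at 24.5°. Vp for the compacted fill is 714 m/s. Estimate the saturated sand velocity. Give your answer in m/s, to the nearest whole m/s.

1672 m/s

Snell's law: sin 10.2°/V₁ = sin 24.5°/V₂.
V₂ = V₁·sin 24.5°/sin 10.2° = 714 × 2.3418 = 1672.03 m/s.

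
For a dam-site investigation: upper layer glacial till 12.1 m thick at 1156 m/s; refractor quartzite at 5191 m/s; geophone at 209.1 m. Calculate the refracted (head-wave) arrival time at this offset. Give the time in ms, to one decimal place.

60.7 ms

t = x/V₂ + 2h·√(V₂²−V₁²)/(V₁V₂).
√(V₂²−V₁²) = √(5191²−1156²) = 5060.6 m/s; delay term = 2·12.1·5060.6/(1156·5191) = 0.02041 s.
t = 209.1/5191 + 0.02041 = 0.06069 s.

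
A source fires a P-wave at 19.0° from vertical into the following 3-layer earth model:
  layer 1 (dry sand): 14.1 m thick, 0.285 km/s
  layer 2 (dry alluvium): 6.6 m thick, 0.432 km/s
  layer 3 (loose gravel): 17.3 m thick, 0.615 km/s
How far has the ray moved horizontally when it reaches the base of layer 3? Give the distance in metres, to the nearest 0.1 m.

Apply Snell's law at each interface; in layer i the horizontal offset is hᵢ·tan θᵢ.
Layer 1: θ = 19.00°; offset = 14.1·tan 19.00° = 4.855 m.
Layer 2: sin θ = 0.432·sin 19.0°/0.285 = 0.4935, θ = 29.57°; offset = 6.6·tan 29.57° = 3.745 m.
Layer 3: sin θ = 0.615·sin 19.0°/0.285 = 0.7025, θ = 44.63°; offset = 17.3·tan 44.63° = 17.079 m.
Summing the layer offsets gives 25.679 m.

25.7 m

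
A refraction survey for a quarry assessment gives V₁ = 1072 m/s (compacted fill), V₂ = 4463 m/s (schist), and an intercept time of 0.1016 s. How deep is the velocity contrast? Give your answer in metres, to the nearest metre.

56 m

θ_c = arcsin(1072/4463) = 13.90°; cos θ_c = 0.9707.
tᵢ = 2h cos θ_c/V₁ ⇒ h = tᵢ·V₁/(2 cos θ_c) = 0.1016·1072/(2·0.9707) = 56.10 m.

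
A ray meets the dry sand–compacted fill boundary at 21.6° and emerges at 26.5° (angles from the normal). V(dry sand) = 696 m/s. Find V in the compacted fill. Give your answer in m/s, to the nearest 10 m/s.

840 m/s

Snell's law: sin 21.6°/V₁ = sin 26.5°/V₂.
V₂ = V₁·sin 26.5°/sin 21.6° = 696 × 1.2121 = 843.61 m/s.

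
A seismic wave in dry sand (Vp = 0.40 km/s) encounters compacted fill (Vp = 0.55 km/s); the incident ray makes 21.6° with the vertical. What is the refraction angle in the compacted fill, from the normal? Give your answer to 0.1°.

Snell's law: sin θ₂ = (V₂/V₁)·sin θ₁ = (0.55/0.40)·sin 21.6° = 0.5062.
θ₂ = sin⁻¹(0.5062) = 30.41° (from vertical).

30.4°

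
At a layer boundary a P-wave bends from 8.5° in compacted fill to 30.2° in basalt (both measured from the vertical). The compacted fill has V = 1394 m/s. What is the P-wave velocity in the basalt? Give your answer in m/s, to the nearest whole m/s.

Snell's law: sin 8.5°/V₁ = sin 30.2°/V₂.
V₂ = V₁·sin 30.2°/sin 8.5° = 1394 × 3.4032 = 4744.01 m/s.

4744 m/s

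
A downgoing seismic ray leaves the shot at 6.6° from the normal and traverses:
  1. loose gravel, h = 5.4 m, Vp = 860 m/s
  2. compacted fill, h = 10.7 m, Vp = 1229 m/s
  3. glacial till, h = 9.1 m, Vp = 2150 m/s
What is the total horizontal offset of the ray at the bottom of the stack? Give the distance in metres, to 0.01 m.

p = sin θ₁/V₁ = sin 6.6°/860 = 1.3365e-04 s/m is conserved through the stack.
Layer 1: θ = 6.60°; offset = 5.4·tan 6.60° = 0.6248 m.
Layer 2: sin θ = p·1229 = 0.1643 → θ = 9.45°; offset = 10.7·tan 9.45° = 1.7817 m.
Layer 3: sin θ = p·2150 = 0.2873 → θ = 16.70°; offset = 9.1·tan 16.70° = 2.7299 m.
Σ offsets = 5.1365 m.

5.14 m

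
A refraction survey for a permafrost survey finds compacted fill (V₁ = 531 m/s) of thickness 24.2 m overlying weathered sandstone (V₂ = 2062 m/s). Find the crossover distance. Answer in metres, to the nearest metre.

63 m

x_cross = 2h·√((V₂+V₁)/(V₂−V₁)).
(V₂+V₁)/(V₂−V₁) = (2062+531)/(2062−531) = 1.6937; √ = 1.3014.
x_cross = 2·24.2·1.3014 = 62.99 m.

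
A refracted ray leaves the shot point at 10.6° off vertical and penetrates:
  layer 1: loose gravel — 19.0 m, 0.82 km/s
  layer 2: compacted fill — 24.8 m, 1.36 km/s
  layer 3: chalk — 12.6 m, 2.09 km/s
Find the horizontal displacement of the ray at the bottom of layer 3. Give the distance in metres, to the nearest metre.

18 m

Ray parameter p = sin 10.6° / 0.82 km/s = 2.2433e-01 s/km.
Layer 1: θ = 10.60°; offset = 19.0·tan 10.60° = 3.556 m.
Layer 2: sin θ = p·1.36 = 0.3051 → θ = 17.76°; offset = 24.8·tan 17.76° = 7.945 m.
Layer 3: sin θ = p·2.09 = 0.4689 → θ = 27.96°; offset = 12.6·tan 27.96° = 6.688 m.
Σ offsets = 18.189 m.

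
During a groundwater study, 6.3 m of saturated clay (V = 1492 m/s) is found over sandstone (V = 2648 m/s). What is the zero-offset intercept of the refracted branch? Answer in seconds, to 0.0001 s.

θ_c = arcsin(V₁/V₂) = arcsin(1492/2648) = 34.29°; cos θ_c = 0.8262.
tᵢ = 2h·cos θ_c / V₁ = 2·6.3·0.8262 / 1492 = 0.00698 s.

0.0070 s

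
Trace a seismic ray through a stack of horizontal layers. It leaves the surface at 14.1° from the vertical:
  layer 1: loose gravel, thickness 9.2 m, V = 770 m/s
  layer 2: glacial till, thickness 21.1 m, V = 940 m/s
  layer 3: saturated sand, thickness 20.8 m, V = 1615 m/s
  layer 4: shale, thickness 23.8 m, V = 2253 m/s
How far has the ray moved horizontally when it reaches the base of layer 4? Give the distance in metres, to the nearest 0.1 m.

Apply Snell's law at each interface; in layer i the horizontal offset is hᵢ·tan θᵢ.
Layer 1: θ = 14.10°; offset = 9.2·tan 14.10° = 2.311 m.
Layer 2: sin θ = 940·sin 14.1°/770 = 0.2974, θ = 17.30°; offset = 21.1·tan 17.30° = 6.573 m.
Layer 3: sin θ = 1615·sin 14.1°/770 = 0.5110, θ = 30.73°; offset = 20.8·tan 30.73° = 12.364 m.
Layer 4: sin θ = 2253·sin 14.1°/770 = 0.7128, θ = 45.46°; offset = 23.8·tan 45.46° = 24.189 m.
Σ offsets = 45.436 m.

45.4 m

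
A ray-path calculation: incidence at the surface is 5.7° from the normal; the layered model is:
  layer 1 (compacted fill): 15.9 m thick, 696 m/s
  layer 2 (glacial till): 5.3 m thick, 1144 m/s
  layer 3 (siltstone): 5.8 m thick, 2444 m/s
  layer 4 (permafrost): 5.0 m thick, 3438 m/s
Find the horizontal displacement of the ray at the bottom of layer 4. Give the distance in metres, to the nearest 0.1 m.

7.4 m

Apply Snell's law at each interface; in layer i the horizontal offset is hᵢ·tan θᵢ.
Layer 1: θ = 5.70°; offset = 15.9·tan 5.70° = 1.587 m.
Layer 2: sin θ = 1144·sin 5.7°/696 = 0.1632, θ = 9.40°; offset = 5.3·tan 9.40° = 0.877 m.
Layer 3: sin θ = 2444·sin 5.7°/696 = 0.3488, θ = 20.41°; offset = 5.8·tan 20.41° = 2.158 m.
Layer 4: sin θ = 3438·sin 5.7°/696 = 0.4906, θ = 29.38°; offset = 5.0·tan 29.38° = 2.815 m.
Σ offsets = 7.437 m.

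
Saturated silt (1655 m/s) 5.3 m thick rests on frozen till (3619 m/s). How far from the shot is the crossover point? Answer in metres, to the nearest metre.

θ_c = arcsin(1655/3619) = 27.21°, so cos θ_c = 0.8893 and tᵢ = 2h cos θ_c/V₁ = 0.0057 s.
At crossover x/V₁ = x/V₂ + tᵢ ⇒ x = tᵢ/(1/V₁ − 1/V₂) = 0.00570/(6.0423e-04 − 2.7632e-04) = 17.37 m.

17 m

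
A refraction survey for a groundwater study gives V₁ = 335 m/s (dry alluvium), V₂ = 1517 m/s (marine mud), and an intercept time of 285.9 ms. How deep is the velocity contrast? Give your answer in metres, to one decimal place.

49.1 m

h = tᵢ·V₁·V₂ / (2·√(V₂²−V₁²)).
√(V₂²−V₁²) = √(1517² − 335²) = 1479.5 m/s.
h = 0.2859 s × 335 × 1517 / (2 × 1479.5) = 49.10 m.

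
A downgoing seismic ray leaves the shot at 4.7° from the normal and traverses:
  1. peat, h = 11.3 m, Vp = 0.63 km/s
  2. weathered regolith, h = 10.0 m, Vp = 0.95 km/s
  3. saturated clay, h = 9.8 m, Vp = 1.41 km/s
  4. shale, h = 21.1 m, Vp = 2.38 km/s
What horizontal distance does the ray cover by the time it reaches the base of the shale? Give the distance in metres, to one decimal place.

Ray parameter p = sin 4.7° / 0.63 km/s = 1.3006e-01 s/km.
Layer 1: θ = 4.70°; offset = 11.3·tan 4.70° = 0.929 m.
Layer 2: sin θ = p·0.95 = 0.1236 → θ = 7.10°; offset = 10.0·tan 7.10° = 1.245 m.
Layer 3: sin θ = p·1.41 = 0.1834 → θ = 10.57°; offset = 9.8·tan 10.57° = 1.828 m.
Layer 4: sin θ = p·2.38 = 0.3095 → θ = 18.03°; offset = 21.1·tan 18.03° = 6.869 m.
Total horizontal offset = 10.871 m.

10.9 m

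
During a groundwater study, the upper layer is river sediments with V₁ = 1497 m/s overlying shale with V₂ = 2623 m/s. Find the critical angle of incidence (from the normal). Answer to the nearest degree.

Critical incidence: sin θ_c = V₁/V₂ = 1497/2623 = 0.5707.
θ_c = arcsin 0.5707 = 34.80°.

35°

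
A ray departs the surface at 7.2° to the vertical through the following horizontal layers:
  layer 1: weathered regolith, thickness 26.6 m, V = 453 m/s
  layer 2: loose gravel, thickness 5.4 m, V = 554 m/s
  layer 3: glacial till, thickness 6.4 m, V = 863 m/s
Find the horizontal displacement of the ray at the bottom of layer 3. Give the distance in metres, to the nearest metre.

6 m

p = sin θ₁/V₁ = sin 7.2°/453 = 2.7667e-04 s/m is conserved through the stack.
Layer 1: θ = 7.20°; offset = 26.6·tan 7.20° = 3.360 m.
Layer 2: sin θ = p·554 = 0.1533 → θ = 8.82°; offset = 5.4·tan 8.82° = 0.838 m.
Layer 3: sin θ = p·863 = 0.2388 → θ = 13.81°; offset = 6.4·tan 13.81° = 1.574 m.
Summing the layer offsets gives 5.772 m.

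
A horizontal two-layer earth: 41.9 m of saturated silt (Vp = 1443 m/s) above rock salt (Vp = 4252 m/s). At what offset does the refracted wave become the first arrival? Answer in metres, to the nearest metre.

θ_c = arcsin(1443/4252) = 19.84°, so cos θ_c = 0.9407 and tᵢ = 2h cos θ_c/V₁ = 0.0546 s.
At crossover x/V₁ = x/V₂ + tᵢ ⇒ x = tᵢ/(1/V₁ − 1/V₂) = 0.05463/(6.9300e-04 − 2.3518e-04) = 119.32 m.

119 m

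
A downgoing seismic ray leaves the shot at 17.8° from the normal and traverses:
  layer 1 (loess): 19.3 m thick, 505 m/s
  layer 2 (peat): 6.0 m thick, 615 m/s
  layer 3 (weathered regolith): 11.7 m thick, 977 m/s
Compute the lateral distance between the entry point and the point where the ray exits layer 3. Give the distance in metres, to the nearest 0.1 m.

17.2 m

Apply Snell's law at each interface; in layer i the horizontal offset is hᵢ·tan θᵢ.
Layer 1: θ = 17.80°; offset = 19.3·tan 17.80° = 6.197 m.
Layer 2: sin θ = 615·sin 17.8°/505 = 0.3723, θ = 21.86°; offset = 6.0·tan 21.86° = 2.407 m.
Layer 3: sin θ = 977·sin 17.8°/505 = 0.5914, θ = 36.26°; offset = 11.7·tan 36.26° = 8.581 m.
Summing the layer offsets gives 17.184 m.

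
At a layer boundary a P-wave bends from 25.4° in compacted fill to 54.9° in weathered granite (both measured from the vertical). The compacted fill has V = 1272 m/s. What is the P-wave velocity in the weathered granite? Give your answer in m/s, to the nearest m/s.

2426 m/s

sin 25.4° = 0.4289; sin 54.9° = 0.8181.
V₂ = V₁·(sin θ₂/sin θ₁) = 1272·(0.8181/0.4289) = 2426.21 m/s.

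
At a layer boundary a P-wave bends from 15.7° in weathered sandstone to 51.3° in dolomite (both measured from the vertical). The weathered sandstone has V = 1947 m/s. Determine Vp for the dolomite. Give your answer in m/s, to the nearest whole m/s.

5615 m/s

sin 15.7° = 0.2706; sin 51.3° = 0.7804.
V₂ = V₁·(sin θ₂/sin θ₁) = 1947·(0.7804/0.2706) = 5615.28 m/s.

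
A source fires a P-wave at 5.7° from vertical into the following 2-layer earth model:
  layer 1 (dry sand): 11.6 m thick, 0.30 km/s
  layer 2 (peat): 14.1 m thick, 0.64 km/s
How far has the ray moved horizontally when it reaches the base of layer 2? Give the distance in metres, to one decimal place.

4.2 m

Apply Snell's law at each interface; in layer i the horizontal offset is hᵢ·tan θᵢ.
Layer 1: θ = 5.70°; offset = 11.6·tan 5.70° = 1.158 m.
Layer 2: sin θ = 0.64·sin 5.7°/0.30 = 0.2119, θ = 12.23°; offset = 14.1·tan 12.23° = 3.057 m.
Total horizontal offset = 4.215 m.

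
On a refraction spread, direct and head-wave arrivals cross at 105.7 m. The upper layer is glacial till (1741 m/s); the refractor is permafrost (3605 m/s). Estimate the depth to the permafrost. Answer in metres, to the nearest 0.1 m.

31.2 m

h = (x_cross/2)·√((V₂−V₁)/(V₂+V₁)).
(V₂−V₁)/(V₂+V₁) = (3605−1741)/(3605+1741) = 0.3487; √ = 0.5905.
h = (105.7/2)·0.5905 = 31.21 m.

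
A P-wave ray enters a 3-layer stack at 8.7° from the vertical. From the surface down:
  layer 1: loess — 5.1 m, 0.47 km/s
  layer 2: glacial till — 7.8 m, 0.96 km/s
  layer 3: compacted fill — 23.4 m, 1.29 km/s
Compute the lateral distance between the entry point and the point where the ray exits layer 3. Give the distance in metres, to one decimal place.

14.0 m

p = sin θ₁/V₁ = sin 8.7°/0.47 = 3.2183e-01 s/km is conserved through the stack.
Layer 1: θ = 8.70°; offset = 5.1·tan 8.70° = 0.780 m.
Layer 2: sin θ = p·0.96 = 0.3090 → θ = 18.00°; offset = 7.8·tan 18.00° = 2.534 m.
Layer 3: sin θ = p·1.29 = 0.4152 → θ = 24.53°; offset = 23.4·tan 24.53° = 10.679 m.
Total horizontal offset = 13.993 m.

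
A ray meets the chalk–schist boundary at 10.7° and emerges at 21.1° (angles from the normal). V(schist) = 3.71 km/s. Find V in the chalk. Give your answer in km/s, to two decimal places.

Snell's law: sin 10.7°/V₁ = sin 21.1°/V₂.
V₁ = V₂·sin 10.7°/sin 21.1° = 3.71 × 0.5157 = 1.91 km/s.

1.91 km/s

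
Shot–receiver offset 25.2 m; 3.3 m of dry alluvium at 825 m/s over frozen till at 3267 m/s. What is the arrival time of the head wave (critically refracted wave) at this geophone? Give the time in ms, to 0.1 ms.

t = x/V₂ + 2h·√(V₂²−V₁²)/(V₁V₂).
√(V₂²−V₁²) = √(3267²−825²) = 3161.1 m/s; delay term = 2·3.3·3161.1/(825·3267) = 0.00774 s.
t = 25.2/3267 + 0.00774 = 0.01545 s.

15.5 ms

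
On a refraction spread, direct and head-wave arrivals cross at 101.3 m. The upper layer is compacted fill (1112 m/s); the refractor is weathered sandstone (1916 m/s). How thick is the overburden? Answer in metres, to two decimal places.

x_cross = 2h·√((V₂+V₁)/(V₂−V₁)) → h = x_cross / (2·√((V₂+V₁)/(V₂−V₁))).
√((V₂+V₁)/(V₂−V₁)) = √((1916+1112)/(1916−1112)) = 1.9407.
h = 101.3 / (2·1.9407) = 26.10 m.

26.10 m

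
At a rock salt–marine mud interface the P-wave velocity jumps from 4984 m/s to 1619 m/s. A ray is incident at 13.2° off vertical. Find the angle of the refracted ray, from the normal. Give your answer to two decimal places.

4.25°

Snell's law: sin θ₂ = (V₂/V₁)·sin θ₁ = (1619/4984)·sin 13.2° = 0.0742.
θ₂ = sin⁻¹(0.0742) = 4.25° (from vertical).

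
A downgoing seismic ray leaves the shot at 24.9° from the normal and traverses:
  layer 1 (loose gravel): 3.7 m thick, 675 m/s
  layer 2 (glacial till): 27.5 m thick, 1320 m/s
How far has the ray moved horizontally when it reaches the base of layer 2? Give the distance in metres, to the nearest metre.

42 m

Ray parameter p = sin 24.9° / 675 m/s = 6.2376e-04 s/m.
Layer 1: θ = 24.90°; offset = 3.7·tan 24.90° = 1.717 m.
Layer 2: sin θ = p·1320 = 0.8234 → θ = 55.42°; offset = 27.5·tan 55.42° = 39.897 m.
Total horizontal offset = 41.614 m.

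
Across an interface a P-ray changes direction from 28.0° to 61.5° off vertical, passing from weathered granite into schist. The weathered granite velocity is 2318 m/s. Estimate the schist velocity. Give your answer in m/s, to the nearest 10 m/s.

4340 m/s

Snell's law: sin 28.0°/V₁ = sin 61.5°/V₂.
V₂ = V₁·sin 61.5°/sin 28.0° = 2318 × 1.8719 = 4339.13 m/s.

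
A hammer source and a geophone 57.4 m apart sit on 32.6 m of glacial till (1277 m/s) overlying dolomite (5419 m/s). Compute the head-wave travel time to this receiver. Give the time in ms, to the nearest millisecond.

60 ms

θ_c = arcsin(V₁/V₂) = arcsin(1277/5419) = 13.63°, cos θ_c = 0.9718.
Intercept time tᵢ = 2h cos θ_c / V₁ = 2·32.6·0.9718/1277 = 0.04962 s.
t = x/V₂ + tᵢ = 57.4/5419 + 0.04962 = 0.06021 s.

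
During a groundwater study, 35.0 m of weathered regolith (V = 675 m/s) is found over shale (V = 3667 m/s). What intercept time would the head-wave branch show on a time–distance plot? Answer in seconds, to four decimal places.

tᵢ = 2h·√(V₂²−V₁²)/(V₁V₂).
√(V₂²−V₁²) = √(3667²−675²) = 3604.3 m/s.
tᵢ = 2·35.0·3604.3/(675·3667) = 0.10193 s.

0.1019 s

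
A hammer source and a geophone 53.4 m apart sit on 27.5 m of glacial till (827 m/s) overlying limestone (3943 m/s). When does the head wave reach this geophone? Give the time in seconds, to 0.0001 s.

t = x/V₂ + 2h·√(V₂²−V₁²)/(V₁V₂).
√(V₂²−V₁²) = √(3943²−827²) = 3855.3 m/s; delay term = 2·27.5·3855.3/(827·3943) = 0.06503 s.
t = 53.4/3943 + 0.06503 = 0.07857 s.

0.0786 s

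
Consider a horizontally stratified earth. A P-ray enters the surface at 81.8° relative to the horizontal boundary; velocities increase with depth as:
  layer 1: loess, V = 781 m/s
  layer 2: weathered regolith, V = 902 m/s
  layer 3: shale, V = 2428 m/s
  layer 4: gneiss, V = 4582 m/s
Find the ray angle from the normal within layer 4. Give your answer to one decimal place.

From the normal: θ₁ = 90° − 81.8° = 8.2°.
Ray parameter p = sin 8.2° / 781 = 1.8262e-04 s/m.
sin θ_4 = p·V_4 = 1.8262e-04 × 4582 = 0.8368.
θ_4 = 56.80° from the vertical.

56.8°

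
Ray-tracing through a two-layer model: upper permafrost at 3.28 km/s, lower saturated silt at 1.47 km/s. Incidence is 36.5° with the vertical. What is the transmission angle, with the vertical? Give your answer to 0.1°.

sin θ₁/V₁ = sin θ₂/V₂ ⇒ sin θ₂ = 1.47·sin 36.5°/3.28 = 1.47·0.5948/3.28 = 0.2666.
θ₂ = sin⁻¹(0.2666) = 15.46° (from vertical).

15.5°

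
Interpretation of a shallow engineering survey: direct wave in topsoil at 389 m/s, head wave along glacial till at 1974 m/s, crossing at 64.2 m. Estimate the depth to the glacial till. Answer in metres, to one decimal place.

26.3 m

x_cross = 2h·√((V₂+V₁)/(V₂−V₁)) → h = x_cross / (2·√((V₂+V₁)/(V₂−V₁))).
√((V₂+V₁)/(V₂−V₁)) = √((1974+389)/(1974−389)) = 1.2210.
h = 64.2 / (2·1.2210) = 26.29 m.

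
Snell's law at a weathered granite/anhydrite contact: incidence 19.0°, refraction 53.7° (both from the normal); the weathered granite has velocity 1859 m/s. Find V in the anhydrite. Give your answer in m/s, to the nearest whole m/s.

sin 19.0° = 0.3256; sin 53.7° = 0.8059.
V₂ = V₁·(sin θ₂/sin θ₁) = 1859·(0.8059/0.3256) = 4601.86 m/s.

4602 m/s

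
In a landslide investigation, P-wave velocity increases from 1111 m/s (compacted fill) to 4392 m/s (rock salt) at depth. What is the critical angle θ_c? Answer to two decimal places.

14.65°

Critical incidence: sin θ_c = V₁/V₂ = 1111/4392 = 0.2530.
θ_c = arcsin 0.2530 = 14.65°.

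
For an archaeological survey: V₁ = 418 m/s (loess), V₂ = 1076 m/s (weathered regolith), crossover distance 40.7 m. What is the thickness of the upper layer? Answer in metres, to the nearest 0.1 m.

13.5 m

h = (x_cross/2)·√((V₂−V₁)/(V₂+V₁)).
(V₂−V₁)/(V₂+V₁) = (1076−418)/(1076+418) = 0.4404; √ = 0.6636.
h = (40.7/2)·0.6636 = 13.51 m.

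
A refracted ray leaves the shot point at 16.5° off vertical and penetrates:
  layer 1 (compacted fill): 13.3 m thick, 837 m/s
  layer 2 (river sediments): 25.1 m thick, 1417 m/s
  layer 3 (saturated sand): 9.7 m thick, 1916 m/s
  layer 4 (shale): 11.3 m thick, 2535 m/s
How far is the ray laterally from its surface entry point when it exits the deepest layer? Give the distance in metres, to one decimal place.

Apply Snell's law at each interface; in layer i the horizontal offset is hᵢ·tan θᵢ.
Layer 1: θ = 16.50°; offset = 13.3·tan 16.50° = 3.940 m.
Layer 2: sin θ = 1417·sin 16.5°/837 = 0.4808, θ = 28.74°; offset = 25.1·tan 28.74° = 13.764 m.
Layer 3: sin θ = 1916·sin 16.5°/837 = 0.6501, θ = 40.55°; offset = 9.7·tan 40.55° = 8.300 m.
Layer 4: sin θ = 2535·sin 16.5°/837 = 0.8602, θ = 59.34°; offset = 11.3·tan 59.34° = 19.060 m.
Summing the layer offsets gives 45.064 m.

45.1 m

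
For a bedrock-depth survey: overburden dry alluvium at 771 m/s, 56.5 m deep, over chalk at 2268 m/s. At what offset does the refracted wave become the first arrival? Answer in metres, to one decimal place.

161.0 m

θ_c = arcsin(771/2268) = 19.87°, so cos θ_c = 0.9404 and tᵢ = 2h cos θ_c/V₁ = 0.1378 s.
At crossover x/V₁ = x/V₂ + tᵢ ⇒ x = tᵢ/(1/V₁ − 1/V₂) = 0.13783/(1.2970e-03 − 4.4092e-04) = 161.00 m.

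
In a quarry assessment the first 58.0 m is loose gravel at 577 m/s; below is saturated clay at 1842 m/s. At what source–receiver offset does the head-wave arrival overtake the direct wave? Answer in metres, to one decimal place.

160.4 m

x_cross = 2h·√((V₂+V₁)/(V₂−V₁)).
(V₂+V₁)/(V₂−V₁) = (1842+577)/(1842−577) = 1.9123; √ = 1.3828.
x_cross = 2·58.0·1.3828 = 160.41 m.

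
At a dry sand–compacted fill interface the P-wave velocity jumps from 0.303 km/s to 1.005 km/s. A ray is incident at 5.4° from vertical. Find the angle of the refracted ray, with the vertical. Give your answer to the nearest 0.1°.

18.2°

sin θ₁/V₁ = sin θ₂/V₂ ⇒ sin θ₂ = 1.005·sin 5.4°/0.303 = 1.005·0.0941/0.303 = 0.3121.
θ₂ = arcsin 0.3121 = 18.19° from the normal.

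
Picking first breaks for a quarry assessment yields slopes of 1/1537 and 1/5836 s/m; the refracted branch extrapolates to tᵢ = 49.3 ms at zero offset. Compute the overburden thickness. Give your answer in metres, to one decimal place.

θ_c = arcsin(1537/5836) = 15.27°; cos θ_c = 0.9647.
tᵢ = 2h cos θ_c/V₁ ⇒ h = tᵢ·V₁/(2 cos θ_c) = 0.0493·1537/(2·0.9647) = 39.27 m.

39.3 m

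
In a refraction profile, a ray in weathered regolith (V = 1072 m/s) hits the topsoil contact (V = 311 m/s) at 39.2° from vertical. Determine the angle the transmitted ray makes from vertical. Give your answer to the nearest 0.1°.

Snell's law: sin θ₂ = (V₂/V₁)·sin θ₁ = (311/1072)·sin 39.2° = 0.1834.
θ₂ = sin⁻¹(0.1834) = 10.57° (from vertical).

10.6°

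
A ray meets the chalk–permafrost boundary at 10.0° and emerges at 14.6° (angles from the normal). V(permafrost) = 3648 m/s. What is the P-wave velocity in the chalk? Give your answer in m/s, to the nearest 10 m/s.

sin 10.0° = 0.1736; sin 14.6° = 0.2521.
V₁ = V₂·(sin θ₁/sin θ₂) = 3648·(0.1736/0.2521) = 2513.07 m/s.

2510 m/s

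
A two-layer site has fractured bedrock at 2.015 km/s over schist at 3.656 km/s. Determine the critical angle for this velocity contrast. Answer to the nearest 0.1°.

33.4°

Critical incidence: sin θ_c = V₁/V₂ = 2.015/3.656 = 0.5511.
θ_c = arcsin 0.5511 = 33.45°.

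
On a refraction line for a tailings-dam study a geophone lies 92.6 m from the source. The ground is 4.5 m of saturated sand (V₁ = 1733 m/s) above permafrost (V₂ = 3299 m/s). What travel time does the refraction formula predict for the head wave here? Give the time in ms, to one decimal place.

32.5 ms

t = x/V₂ + 2h·√(V₂²−V₁²)/(V₁V₂).
√(V₂²−V₁²) = √(3299²−1733²) = 2807.2 m/s; delay term = 2·4.5·2807.2/(1733·3299) = 0.00442 s.
t = 92.6/3299 + 0.00442 = 0.03249 s.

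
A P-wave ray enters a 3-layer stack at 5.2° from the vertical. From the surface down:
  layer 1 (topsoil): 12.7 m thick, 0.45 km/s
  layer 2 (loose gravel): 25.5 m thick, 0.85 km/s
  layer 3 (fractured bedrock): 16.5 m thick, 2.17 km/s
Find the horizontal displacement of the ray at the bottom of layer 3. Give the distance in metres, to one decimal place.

Ray parameter p = sin 5.2° / 0.45 km/s = 2.0141e-01 s/km.
Layer 1: θ = 5.20°; offset = 12.7·tan 5.20° = 1.156 m.
Layer 2: sin θ = p·0.85 = 0.1712 → θ = 9.86°; offset = 25.5·tan 9.86° = 4.431 m.
Layer 3: sin θ = p·2.17 = 0.4371 → θ = 25.92°; offset = 16.5·tan 25.92° = 8.018 m.
Summing the layer offsets gives 13.604 m.

13.6 m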